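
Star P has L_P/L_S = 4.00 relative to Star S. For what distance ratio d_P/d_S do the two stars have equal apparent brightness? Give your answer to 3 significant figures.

Equal flux requires L_P/d_P² = L_S/d_S², so d_P/d_S = √(L_P/L_S)
= √(4.00) = 2.000.

2.00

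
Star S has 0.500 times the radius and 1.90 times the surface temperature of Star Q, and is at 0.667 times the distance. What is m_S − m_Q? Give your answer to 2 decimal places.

-2.16

L_S/L_Q = (0.500)²(1.90)⁴ = 3.258.
F_S/F_Q = (L_S/L_Q)/(d_S/d_Q)² = 3.258/0.4449 = 7.323.
m_S − m_Q = −2.5 log₁₀(7.323) = -2.16.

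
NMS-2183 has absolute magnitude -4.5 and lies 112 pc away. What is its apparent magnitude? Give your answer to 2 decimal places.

0.75

m = M + 5 log₁₀(d/10 pc) = -4.5 + 5 log₁₀(112/10)
  = -4.5 + 5 × 1.049 = -4.5 + 5.25 = 0.75.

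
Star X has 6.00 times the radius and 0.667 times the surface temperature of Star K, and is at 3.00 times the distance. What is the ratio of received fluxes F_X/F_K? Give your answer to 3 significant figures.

0.792

L_X/L_K = (R_X/R_K)²(T_X/T_K)⁴ = (6.00)² × (0.667)⁴ = 7.125.
F_X/F_K = (L_X/L_K)/(d_X/d_K)² = 7.125 / (3.00)² = 0.7917.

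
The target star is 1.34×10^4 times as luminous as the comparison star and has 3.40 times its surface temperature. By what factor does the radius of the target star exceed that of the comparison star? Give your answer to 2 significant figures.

L ∝ R²T⁴ gives R ∝ √L / T², so
R_t/R_c = √(1.34×10^4) / (3.40)² = 115.8 / 11.56 = 10.01.

10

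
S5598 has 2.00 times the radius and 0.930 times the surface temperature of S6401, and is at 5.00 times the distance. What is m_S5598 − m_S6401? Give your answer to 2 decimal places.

L_S5598/L_S6401 = (2.00)²(0.930)⁴ = 2.992.
F_S5598/F_S6401 = (L_S5598/L_S6401)/(d_S5598/d_S6401)² = 2.992/25.00 = 0.1197.
m_S5598 − m_S6401 = −2.5 log₁₀(0.1197) = 2.30.

2.30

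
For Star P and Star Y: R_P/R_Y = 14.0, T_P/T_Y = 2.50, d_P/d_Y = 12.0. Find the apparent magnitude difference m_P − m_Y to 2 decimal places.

-4.31

L_P/L_Y = (14.0)²(2.50)⁴ = 7656.
F_P/F_Y = (L_P/L_Y)/(d_P/d_Y)² = 7656/144.0 = 53.17.
m_P − m_Y = −2.5 log₁₀(53.17) = -4.31.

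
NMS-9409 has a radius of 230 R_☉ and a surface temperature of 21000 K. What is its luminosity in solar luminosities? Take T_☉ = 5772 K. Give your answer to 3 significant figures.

9.27×10^6 solar luminosities

L/L_☉ = (R/R_☉)² (T/T_☉)⁴ = (230)² × (21000/5772)⁴
       = 5.290×10^4 × (3.638)⁴ = 5.290×10^4 × 175.2 = 9.269×10^6.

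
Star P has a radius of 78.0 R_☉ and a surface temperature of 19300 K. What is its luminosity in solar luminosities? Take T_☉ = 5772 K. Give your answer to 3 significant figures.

L/L_☉ = (R/R_☉)² (T/T_☉)⁴ = (78.0)² × (19300/5772)⁴
       = 6084 × (3.344)⁴ = 6084 × 125.0 = 7.605×10^5.

7.61×10^5 solar luminosities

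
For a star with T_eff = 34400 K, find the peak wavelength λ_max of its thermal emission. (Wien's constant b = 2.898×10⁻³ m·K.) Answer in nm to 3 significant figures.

λ_max = b/T = 2.898×10⁻³ / 34400 = 8.42×10^-8 m = 84.24 nm.

84.2 nm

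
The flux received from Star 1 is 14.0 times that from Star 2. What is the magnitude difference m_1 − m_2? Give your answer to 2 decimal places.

-2.87

m_1 − m_2 = −2.5 log₁₀(F_1/F_2) = −2.5 log₁₀(14.0) = −2.5 × (1.146) = -2.865.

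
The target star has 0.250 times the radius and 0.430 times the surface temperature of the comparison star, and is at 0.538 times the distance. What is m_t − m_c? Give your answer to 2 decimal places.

5.33

L_t/L_c = (0.250)²(0.430)⁴ = 0.002137.
F_t/F_c = (L_t/L_c)/(d_t/d_c)² = 0.002137/0.2894 = 0.007382.
m_t − m_c = −2.5 log₁₀(0.007382) = 5.33.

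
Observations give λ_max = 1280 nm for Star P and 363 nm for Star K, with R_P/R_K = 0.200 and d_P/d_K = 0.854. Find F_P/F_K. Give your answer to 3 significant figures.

3.55×10^-4

Wien's law: T_P/T_K = λ_K/λ_P = 363/1280 = 0.2836.
L_P/L_K = (R_P/R_K)²(T_P/T_K)⁴ = (0.200)²(0.2836)⁴ = 2.587×10^-4.
F_P/F_K = (L_P/L_K)/(d_P/d_K)² = 2.587×10^-4/(0.854)² = 3.548×10^-4.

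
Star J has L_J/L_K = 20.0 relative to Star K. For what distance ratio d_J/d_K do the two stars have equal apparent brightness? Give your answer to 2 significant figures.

4.5

Equal flux requires L_J/d_J² = L_K/d_K², so d_J/d_K = √(L_J/L_K)
= √(20.0) = 4.472.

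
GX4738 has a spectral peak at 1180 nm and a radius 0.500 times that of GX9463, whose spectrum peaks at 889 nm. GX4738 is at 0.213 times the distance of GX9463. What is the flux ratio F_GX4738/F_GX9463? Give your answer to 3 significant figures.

Wien's law: T_GX4738/T_GX9463 = λ_GX9463/λ_GX4738 = 889/1180 = 0.7534.
L_GX4738/L_GX9463 = (R_GX4738/R_GX9463)²(T_GX4738/T_GX9463)⁴ = (0.500)²(0.7534)⁴ = 0.08054.
F_GX4738/F_GX9463 = (L_GX4738/L_GX9463)/(d_GX4738/d_GX9463)² = 0.08054/(0.213)² = 1.775.

1.78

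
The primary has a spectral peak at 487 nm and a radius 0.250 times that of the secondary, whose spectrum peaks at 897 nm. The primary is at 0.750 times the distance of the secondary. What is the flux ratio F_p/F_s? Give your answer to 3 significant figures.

Wien's law: T_p/T_s = λ_s/λ_p = 897/487 = 1.842.
L_p/L_s = (R_p/R_s)²(T_p/T_s)⁴ = (0.250)²(1.842)⁴ = 0.7193.
F_p/F_s = (L_p/L_s)/(d_p/d_s)² = 0.7193/(0.750)² = 1.279.

1.28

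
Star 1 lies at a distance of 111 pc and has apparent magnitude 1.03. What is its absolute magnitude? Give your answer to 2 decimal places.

M = m − 5 log₁₀(d/10 pc) = 1.03 − 5 log₁₀(111/10)
  = 1.03 − 5 × 1.045 = 1.03 − 5.23 = -4.20.

-4.20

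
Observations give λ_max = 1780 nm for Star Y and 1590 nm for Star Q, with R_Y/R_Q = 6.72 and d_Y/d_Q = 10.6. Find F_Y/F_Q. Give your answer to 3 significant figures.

0.256

Wien's law: T_Y/T_Q = λ_Q/λ_Y = 1590/1780 = 0.8933.
L_Y/L_Q = (R_Y/R_Q)²(T_Y/T_Q)⁴ = (6.72)²(0.8933)⁴ = 28.75.
F_Y/F_Q = (L_Y/L_Q)/(d_Y/d_Q)² = 28.75/(10.6)² = 0.2559.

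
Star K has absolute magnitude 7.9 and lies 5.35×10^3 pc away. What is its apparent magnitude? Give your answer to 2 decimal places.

21.54

m = M + 5 log₁₀(d/10 pc) = 7.9 + 5 log₁₀(5.35×10^3/10)
  = 7.9 + 5 × 2.728 = 7.9 + 13.64 = 21.54.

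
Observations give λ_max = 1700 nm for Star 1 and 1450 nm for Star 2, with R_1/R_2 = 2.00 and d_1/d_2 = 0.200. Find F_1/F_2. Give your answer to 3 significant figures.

52.9

Wien's law: T_1/T_2 = λ_2/λ_1 = 1450/1700 = 0.8529.
L_1/L_2 = (R_1/R_2)²(T_1/T_2)⁴ = (2.00)²(0.8529)⁴ = 2.117.
F_1/F_2 = (L_1/L_2)/(d_1/d_2)² = 2.117/(0.200)² = 52.93.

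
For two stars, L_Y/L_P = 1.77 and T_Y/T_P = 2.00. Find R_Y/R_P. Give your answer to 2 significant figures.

L ∝ R²T⁴ gives R ∝ √L / T², so
R_Y/R_P = √(1.77) / (2.00)² = 1.330 / 4.000 = 0.3326.

0.33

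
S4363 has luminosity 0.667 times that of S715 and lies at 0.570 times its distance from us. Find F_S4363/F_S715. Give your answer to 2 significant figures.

F = L/(4πd²), so F_S4363/F_S715 = (L_S4363/L_S715) / (d_S4363/d_S715)²
= 0.667 / (0.570)² = 0.667 / 0.3249 = 2.053.

2.1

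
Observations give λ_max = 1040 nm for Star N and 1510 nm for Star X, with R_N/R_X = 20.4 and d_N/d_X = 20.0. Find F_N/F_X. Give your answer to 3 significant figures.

Wien's law: T_N/T_X = λ_X/λ_N = 1510/1040 = 1.452.
L_N/L_X = (R_N/R_X)²(T_N/T_X)⁴ = (20.4)²(1.452)⁴ = 1849.
F_N/F_X = (L_N/L_X)/(d_N/d_X)² = 1849/(20.0)² = 4.624.

4.62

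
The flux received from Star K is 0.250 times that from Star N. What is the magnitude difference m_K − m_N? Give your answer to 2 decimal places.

1.51

m_K − m_N = −2.5 log₁₀(F_K/F_N) = −2.5 log₁₀(0.250) = −2.5 × (-0.602) = 1.505.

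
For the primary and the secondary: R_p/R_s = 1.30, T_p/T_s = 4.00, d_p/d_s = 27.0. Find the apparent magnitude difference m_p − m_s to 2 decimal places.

0.57

L_p/L_s = (1.30)²(4.00)⁴ = 432.6.
F_p/F_s = (L_p/L_s)/(d_p/d_s)² = 432.6/729.0 = 0.5935.
m_p − m_s = −2.5 log₁₀(0.5935) = 0.57.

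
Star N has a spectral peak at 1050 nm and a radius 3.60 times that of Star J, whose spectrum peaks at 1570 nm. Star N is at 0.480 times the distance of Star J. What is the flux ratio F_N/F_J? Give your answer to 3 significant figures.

Wien's law: T_N/T_J = λ_J/λ_N = 1570/1050 = 1.495.
L_N/L_J = (R_N/R_J)²(T_N/T_J)⁴ = (3.60)²(1.495)⁴ = 64.78.
F_N/F_J = (L_N/L_J)/(d_N/d_J)² = 64.78/(0.480)² = 281.2.

281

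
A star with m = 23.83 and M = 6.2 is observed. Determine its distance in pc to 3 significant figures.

m − M = 5 log₁₀(d/10 pc)
23.83 − (6.2) = 17.63 = 5 log₁₀(d/10)
d = 10 × 10^(17.63/5) = 10 × 10^3.526 = 3.357×10^4 pc.

3.36×10^4 pc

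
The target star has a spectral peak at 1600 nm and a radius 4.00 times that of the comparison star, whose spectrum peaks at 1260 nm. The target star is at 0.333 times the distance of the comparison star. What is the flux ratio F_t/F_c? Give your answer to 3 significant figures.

55.5

Wien's law: T_t/T_c = λ_c/λ_t = 1260/1600 = 0.7875.
L_t/L_c = (R_t/R_c)²(T_t/T_c)⁴ = (4.00)²(0.7875)⁴ = 6.154.
F_t/F_c = (L_t/L_c)/(d_t/d_c)² = 6.154/(0.333)² = 55.49.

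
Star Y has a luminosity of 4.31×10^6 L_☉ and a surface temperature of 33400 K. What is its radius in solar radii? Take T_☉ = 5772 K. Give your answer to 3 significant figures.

62.0 solar radii

R/R_☉ = √(L/L_☉) / (T/T_☉)² = √(4.31×10^6) / (5.787)²
       = 2076 / 33.48 = 62.00.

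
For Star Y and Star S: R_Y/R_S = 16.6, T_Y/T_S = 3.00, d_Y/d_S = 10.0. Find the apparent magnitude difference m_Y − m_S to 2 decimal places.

L_Y/L_S = (16.6)²(3.00)⁴ = 2.232×10^4.
F_Y/F_S = (L_Y/L_S)/(d_Y/d_S)² = 2.232×10^4/100.0 = 223.2.
m_Y − m_S = −2.5 log₁₀(223.2) = -5.87.

-5.87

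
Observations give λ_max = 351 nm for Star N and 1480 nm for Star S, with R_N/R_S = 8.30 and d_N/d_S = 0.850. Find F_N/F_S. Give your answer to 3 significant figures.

3.01×10^4

Wien's law: T_N/T_S = λ_S/λ_N = 1480/351 = 4.217.
L_N/L_S = (R_N/R_S)²(T_N/T_S)⁴ = (8.30)²(4.217)⁴ = 2.178×10^4.
F_N/F_S = (L_N/L_S)/(d_N/d_S)² = 2.178×10^4/(0.850)² = 3.014×10^4.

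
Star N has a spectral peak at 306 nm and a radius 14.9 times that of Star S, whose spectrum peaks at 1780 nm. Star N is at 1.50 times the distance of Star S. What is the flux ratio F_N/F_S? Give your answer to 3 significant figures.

1.13×10^5

Wien's law: T_N/T_S = λ_S/λ_N = 1780/306 = 5.817.
L_N/L_S = (R_N/R_S)²(T_N/T_S)⁴ = (14.9)²(5.817)⁴ = 2.542×10^5.
F_N/F_S = (L_N/L_S)/(d_N/d_S)² = 2.542×10^5/(1.50)² = 1.130×10^5.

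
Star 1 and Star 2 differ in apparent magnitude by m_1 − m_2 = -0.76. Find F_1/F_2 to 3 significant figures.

F_1/F_2 = 10^(−(m_1 − m_2)/2.5) = 10^(0.76/2.5) = 10^0.304 = 2.014.

2.01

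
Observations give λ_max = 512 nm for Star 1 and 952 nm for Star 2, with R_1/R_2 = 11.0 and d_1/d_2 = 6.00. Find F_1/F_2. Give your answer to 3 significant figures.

Wien's law: T_1/T_2 = λ_2/λ_1 = 952/512 = 1.859.
L_1/L_2 = (R_1/R_2)²(T_1/T_2)⁴ = (11.0)²(1.859)⁴ = 1446.
F_1/F_2 = (L_1/L_2)/(d_1/d_2)² = 1446/(6.00)² = 40.17.

40.2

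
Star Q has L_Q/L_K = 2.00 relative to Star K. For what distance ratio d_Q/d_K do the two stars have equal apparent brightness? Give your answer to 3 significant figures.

1.41

Equal flux requires L_Q/d_Q² = L_K/d_K², so d_Q/d_K = √(L_Q/L_K)
= √(2.00) = 1.414.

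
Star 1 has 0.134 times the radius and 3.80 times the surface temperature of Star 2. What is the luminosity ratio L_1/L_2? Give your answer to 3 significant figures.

From the Stefan–Boltzmann law, L ∝ R²T⁴, so
L_1/L_2 = (R_1/R_2)² (T_1/T_2)⁴ = (0.134)² × (3.80)⁴ = 0.01796 × 208.5 = 3.744.

3.74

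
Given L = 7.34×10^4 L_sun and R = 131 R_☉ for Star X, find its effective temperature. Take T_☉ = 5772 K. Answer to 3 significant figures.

8.30×10^3 K

T/T_☉ = (L/L_☉)^(1/4) / (R/R_☉)^(1/2)
T = 5772 × (7.34×10^4)^(1/4) / √(131) = 5772 × 16.46 / 11.45 = 8301 K.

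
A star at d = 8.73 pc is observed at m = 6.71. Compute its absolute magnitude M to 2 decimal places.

7.00

M = m − 5 log₁₀(d/10 pc) = 6.71 − 5 log₁₀(8.73/10)
  = 6.71 − 5 × -0.059 = 6.71 − -0.29 = 7.00.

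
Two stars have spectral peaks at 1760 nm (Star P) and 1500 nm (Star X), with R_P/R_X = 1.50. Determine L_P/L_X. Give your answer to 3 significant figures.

Wien's law gives T ∝ 1/λ_max, so T_P/T_X = λ_X/λ_P = 1500/1760 = 0.8523.
Then L ∝ R²T⁴ gives L_P/L_X = (1.50)² × (0.8523)⁴ = 2.250 × 0.5276 = 1.187.

1.19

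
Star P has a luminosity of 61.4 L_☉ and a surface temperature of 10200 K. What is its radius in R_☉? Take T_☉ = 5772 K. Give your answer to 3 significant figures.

2.51 R_☉

R/R_☉ = √(L/L_☉) / (T/T_☉)² = √(61.4) / (1.767)²
       = 7.836 / 3.123 = 2.509.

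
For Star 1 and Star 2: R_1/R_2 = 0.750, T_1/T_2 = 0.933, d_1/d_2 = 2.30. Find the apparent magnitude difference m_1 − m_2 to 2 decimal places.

2.73

L_1/L_2 = (0.750)²(0.933)⁴ = 0.4262.
F_1/F_2 = (L_1/L_2)/(d_1/d_2)² = 0.4262/5.290 = 0.08057.
m_1 − m_2 = −2.5 log₁₀(0.08057) = 2.73.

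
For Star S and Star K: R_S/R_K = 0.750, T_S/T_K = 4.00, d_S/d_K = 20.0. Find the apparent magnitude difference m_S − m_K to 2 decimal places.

L_S/L_K = (0.750)²(4.00)⁴ = 144.0.
F_S/F_K = (L_S/L_K)/(d_S/d_K)² = 144.0/400.0 = 0.3600.
m_S − m_K = −2.5 log₁₀(0.3600) = 1.11.

1.11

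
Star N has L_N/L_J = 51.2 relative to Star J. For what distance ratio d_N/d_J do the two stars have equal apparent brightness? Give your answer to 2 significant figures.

7.2

Equal flux requires L_N/d_N² = L_J/d_J², so d_N/d_J = √(L_N/L_J)
= √(51.2) = 7.155.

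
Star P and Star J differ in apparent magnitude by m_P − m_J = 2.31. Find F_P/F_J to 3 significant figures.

F_P/F_J = 10^(−(m_P − m_J)/2.5) = 10^(-2.31/2.5) = 10^-0.924 = 0.1191.

0.119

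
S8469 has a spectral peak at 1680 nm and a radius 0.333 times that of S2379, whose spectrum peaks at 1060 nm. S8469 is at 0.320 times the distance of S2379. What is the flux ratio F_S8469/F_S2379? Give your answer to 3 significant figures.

0.172

Wien's law: T_S8469/T_S2379 = λ_S2379/λ_S8469 = 1060/1680 = 0.6310.
L_S8469/L_S2379 = (R_S8469/R_S2379)²(T_S8469/T_S2379)⁴ = (0.333)²(0.6310)⁴ = 0.01757.
F_S8469/F_S2379 = (L_S8469/L_S2379)/(d_S8469/d_S2379)² = 0.01757/(0.320)² = 0.1716.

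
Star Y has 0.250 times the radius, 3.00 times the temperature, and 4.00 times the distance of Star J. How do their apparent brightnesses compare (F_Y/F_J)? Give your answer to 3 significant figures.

L_Y/L_J = (R_Y/R_J)²(T_Y/T_J)⁴ = (0.250)² × (3.00)⁴ = 5.062.
F_Y/F_J = (L_Y/L_J)/(d_Y/d_J)² = 5.062 / (4.00)² = 0.3164.

0.316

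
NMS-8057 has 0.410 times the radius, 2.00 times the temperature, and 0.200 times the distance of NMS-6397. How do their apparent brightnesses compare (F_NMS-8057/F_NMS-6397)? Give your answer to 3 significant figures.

L_NMS-8057/L_NMS-6397 = (R_NMS-8057/R_NMS-6397)²(T_NMS-8057/T_NMS-6397)⁴ = (0.410)² × (2.00)⁴ = 2.690.
F_NMS-8057/F_NMS-6397 = (L_NMS-8057/L_NMS-6397)/(d_NMS-8057/d_NMS-6397)² = 2.690 / (0.200)² = 67.24.

67.2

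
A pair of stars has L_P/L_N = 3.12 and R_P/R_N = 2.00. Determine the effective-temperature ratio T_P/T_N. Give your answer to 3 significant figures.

L ∝ R²T⁴ gives T ∝ (L/R²)^(1/4), so
T_P/T_N = (3.12 / 2.00²)^(1/4) = (0.7800)^(1/4) = 0.9398.

0.940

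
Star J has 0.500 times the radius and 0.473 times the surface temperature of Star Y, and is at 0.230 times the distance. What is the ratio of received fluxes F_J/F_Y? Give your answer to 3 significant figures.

0.237

L_J/L_Y = (R_J/R_Y)²(T_J/T_Y)⁴ = (0.500)² × (0.473)⁴ = 0.01251.
F_J/F_Y = (L_J/L_Y)/(d_J/d_Y)² = 0.01251 / (0.230)² = 0.2366.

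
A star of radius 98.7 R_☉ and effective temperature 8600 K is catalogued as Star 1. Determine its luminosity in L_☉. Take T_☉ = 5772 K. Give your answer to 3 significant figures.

4.80×10^4 L_☉

L/L_☉ = (R/R_☉)² (T/T_☉)⁴ = (98.7)² × (8600/5772)⁴
       = 9742 × (1.490)⁴ = 9742 × 4.928 = 4.801×10^4.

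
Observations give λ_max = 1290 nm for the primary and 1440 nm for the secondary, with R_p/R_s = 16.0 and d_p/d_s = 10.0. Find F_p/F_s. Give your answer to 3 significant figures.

3.97

Wien's law: T_p/T_s = λ_s/λ_p = 1440/1290 = 1.116.
L_p/L_s = (R_p/R_s)²(T_p/T_s)⁴ = (16.0)²(1.116)⁴ = 397.5.
F_p/F_s = (L_p/L_s)/(d_p/d_s)² = 397.5/(10.0)² = 3.975.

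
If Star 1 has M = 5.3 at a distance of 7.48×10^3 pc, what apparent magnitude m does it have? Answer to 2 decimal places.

m = M + 5 log₁₀(d/10 pc) = 5.3 + 5 log₁₀(7.48×10^3/10)
  = 5.3 + 5 × 2.874 = 5.3 + 14.37 = 19.67.

19.67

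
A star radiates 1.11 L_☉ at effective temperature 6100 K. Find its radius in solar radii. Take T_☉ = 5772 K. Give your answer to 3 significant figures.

R/R_☉ = √(L/L_☉) / (T/T_☉)² = √(1.11) / (1.057)²
       = 1.054 / 1.117 = 0.9433.

0.943 solar radii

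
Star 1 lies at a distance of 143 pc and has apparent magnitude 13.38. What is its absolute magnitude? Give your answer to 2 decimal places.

7.60

M = m − 5 log₁₀(d/10 pc) = 13.38 − 5 log₁₀(143/10)
  = 13.38 − 5 × 1.155 = 13.38 − 5.78 = 7.60.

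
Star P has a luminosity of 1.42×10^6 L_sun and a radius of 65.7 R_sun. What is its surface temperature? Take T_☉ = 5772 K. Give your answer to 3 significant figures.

2.46×10^4 K

T/T_☉ = (L/L_☉)^(1/4) / (R/R_☉)^(1/2)
T = 5772 × (1.42×10^6)^(1/4) / √(65.7) = 5772 × 34.52 / 8.106 = 2.458×10^4 K.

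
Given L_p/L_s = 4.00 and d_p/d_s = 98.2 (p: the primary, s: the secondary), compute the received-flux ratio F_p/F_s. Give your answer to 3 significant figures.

4.15×10^-4

F = L/(4πd²), so F_p/F_s = (L_p/L_s) / (d_p/d_s)²
= 4.00 / (98.2)² = 4.00 / 9643 = 4.148×10^-4.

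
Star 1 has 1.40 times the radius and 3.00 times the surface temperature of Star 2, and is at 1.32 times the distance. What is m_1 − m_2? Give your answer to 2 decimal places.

-4.90

L_1/L_2 = (1.40)²(3.00)⁴ = 158.8.
F_1/F_2 = (L_1/L_2)/(d_1/d_2)² = 158.8/1.742 = 91.12.
m_1 − m_2 = −2.5 log₁₀(91.12) = -4.90.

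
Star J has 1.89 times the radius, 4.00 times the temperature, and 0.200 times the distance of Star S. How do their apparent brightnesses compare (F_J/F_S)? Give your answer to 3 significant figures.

L_J/L_S = (R_J/R_S)²(T_J/T_S)⁴ = (1.89)² × (4.00)⁴ = 914.5.
F_J/F_S = (L_J/L_S)/(d_J/d_S)² = 914.5 / (0.200)² = 2.286×10^4.

2.29×10^4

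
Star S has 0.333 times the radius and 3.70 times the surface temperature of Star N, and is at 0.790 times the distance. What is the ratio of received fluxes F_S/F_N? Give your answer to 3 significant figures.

L_S/L_N = (R_S/R_N)²(T_S/T_N)⁴ = (0.333)² × (3.70)⁴ = 20.78.
F_S/F_N = (L_S/L_N)/(d_S/d_N)² = 20.78 / (0.790)² = 33.30.

33.3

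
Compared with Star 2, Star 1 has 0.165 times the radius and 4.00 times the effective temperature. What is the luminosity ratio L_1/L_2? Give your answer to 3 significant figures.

6.97

From the Stefan–Boltzmann law, L ∝ R²T⁴, so
L_1/L_2 = (R_1/R_2)² (T_1/T_2)⁴ = (0.165)² × (4.00)⁴ = 0.02723 × 256.0 = 6.970.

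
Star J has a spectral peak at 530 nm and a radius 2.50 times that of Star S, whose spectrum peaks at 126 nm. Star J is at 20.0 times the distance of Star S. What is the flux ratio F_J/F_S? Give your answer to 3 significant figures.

4.99×10^-5

Wien's law: T_J/T_S = λ_S/λ_J = 126/530 = 0.2377.
L_J/L_S = (R_J/R_S)²(T_J/T_S)⁴ = (2.50)²(0.2377)⁴ = 0.01996.
F_J/F_S = (L_J/L_S)/(d_J/d_S)² = 0.01996/(20.0)² = 4.991×10^-5.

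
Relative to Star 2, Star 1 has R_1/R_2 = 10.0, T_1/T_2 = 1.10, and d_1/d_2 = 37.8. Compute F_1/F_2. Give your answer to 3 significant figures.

L_1/L_2 = (R_1/R_2)²(T_1/T_2)⁴ = (10.0)² × (1.10)⁴ = 146.4.
F_1/F_2 = (L_1/L_2)/(d_1/d_2)² = 146.4 / (37.8)² = 0.1025.

0.102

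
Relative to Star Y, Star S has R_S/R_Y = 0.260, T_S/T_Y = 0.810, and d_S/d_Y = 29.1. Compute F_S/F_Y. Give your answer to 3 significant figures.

L_S/L_Y = (R_S/R_Y)²(T_S/T_Y)⁴ = (0.260)² × (0.810)⁴ = 0.02910.
F_S/F_Y = (L_S/L_Y)/(d_S/d_Y)² = 0.02910 / (29.1)² = 3.436×10^-5.

3.44×10^-5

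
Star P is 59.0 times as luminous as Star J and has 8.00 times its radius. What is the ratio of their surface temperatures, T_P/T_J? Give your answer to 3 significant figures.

0.980

L ∝ R²T⁴ gives T ∝ (L/R²)^(1/4), so
T_P/T_J = (59.0 / 8.00²)^(1/4) = (0.9219)^(1/4) = 0.9799.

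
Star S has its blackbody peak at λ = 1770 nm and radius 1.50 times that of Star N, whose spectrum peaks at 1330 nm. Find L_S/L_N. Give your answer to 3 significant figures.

Wien's law gives T ∝ 1/λ_max, so T_S/T_N = λ_N/λ_S = 1330/1770 = 0.7514.
Then L ∝ R²T⁴ gives L_S/L_N = (1.50)² × (0.7514)⁴ = 2.250 × 0.3188 = 0.7173.

0.717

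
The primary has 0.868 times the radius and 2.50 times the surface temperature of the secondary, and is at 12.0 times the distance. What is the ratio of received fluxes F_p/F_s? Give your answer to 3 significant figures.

0.204

L_p/L_s = (R_p/R_s)²(T_p/T_s)⁴ = (0.868)² × (2.50)⁴ = 29.43.
F_p/F_s = (L_p/L_s)/(d_p/d_s)² = 29.43 / (12.0)² = 0.2044.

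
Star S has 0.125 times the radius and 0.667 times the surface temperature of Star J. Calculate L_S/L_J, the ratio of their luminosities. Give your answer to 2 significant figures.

0.0031

From the Stefan–Boltzmann law, L ∝ R²T⁴, so
L_S/L_J = (R_S/R_J)² (T_S/T_J)⁴ = (0.125)² × (0.667)⁴ = 0.01562 × 0.1979 = 0.003093.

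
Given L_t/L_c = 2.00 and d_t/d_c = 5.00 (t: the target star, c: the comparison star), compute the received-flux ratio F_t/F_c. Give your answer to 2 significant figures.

F = L/(4πd²), so F_t/F_c = (L_t/L_c) / (d_t/d_c)²
= 2.00 / (5.00)² = 2.00 / 25.00 = 0.08000.

0.080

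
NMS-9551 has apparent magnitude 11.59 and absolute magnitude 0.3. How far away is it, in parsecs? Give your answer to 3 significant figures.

1.81×10^3 pc

m − M = 5 log₁₀(d/10 pc)
11.59 − (0.3) = 11.29 = 5 log₁₀(d/10)
d = 10 × 10^(11.29/5) = 10 × 10^2.258 = 1811 pc.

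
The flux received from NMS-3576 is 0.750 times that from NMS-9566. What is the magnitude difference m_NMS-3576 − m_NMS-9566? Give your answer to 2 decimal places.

m_NMS-3576 − m_NMS-9566 = −2.5 log₁₀(F_NMS-3576/F_NMS-9566) = −2.5 log₁₀(0.750) = −2.5 × (-0.125) = 0.312.

0.31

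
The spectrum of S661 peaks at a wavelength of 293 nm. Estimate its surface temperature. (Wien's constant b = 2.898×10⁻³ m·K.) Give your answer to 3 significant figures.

9.89×10^3 K

T = b/λ_max = 2.898×10⁻³ / (293×10⁻⁹) = 9891 K.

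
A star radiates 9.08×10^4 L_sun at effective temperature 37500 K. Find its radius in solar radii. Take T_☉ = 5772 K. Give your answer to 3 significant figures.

R/R_☉ = √(L/L_☉) / (T/T_☉)² = √(9.08×10^4) / (6.497)²
       = 301.3 / 42.21 = 7.139.

7.14 solar radii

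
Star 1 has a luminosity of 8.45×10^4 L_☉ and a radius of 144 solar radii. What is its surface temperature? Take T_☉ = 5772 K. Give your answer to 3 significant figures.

8.20×10^3 K

T/T_☉ = (L/L_☉)^(1/4) / (R/R_☉)^(1/2)
T = 5772 × (8.45×10^4)^(1/4) / √(144) = 5772 × 17.05 / 12.00 = 8201 K.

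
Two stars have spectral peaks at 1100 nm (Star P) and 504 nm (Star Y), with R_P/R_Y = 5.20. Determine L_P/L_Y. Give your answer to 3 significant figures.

1.19

Wien's law gives T ∝ 1/λ_max, so T_P/T_Y = λ_Y/λ_P = 504/1100 = 0.4582.
Then L ∝ R²T⁴ gives L_P/L_Y = (5.20)² × (0.4582)⁴ = 27.04 × 0.04407 = 1.192.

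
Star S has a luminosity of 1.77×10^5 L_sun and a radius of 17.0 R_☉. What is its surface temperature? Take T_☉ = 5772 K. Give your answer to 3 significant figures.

T/T_☉ = (L/L_☉)^(1/4) / (R/R_☉)^(1/2)
T = 5772 × (1.77×10^5)^(1/4) / √(17.0) = 5772 × 20.51 / 4.123 = 2.871×10^4 K.

2.87×10^4 K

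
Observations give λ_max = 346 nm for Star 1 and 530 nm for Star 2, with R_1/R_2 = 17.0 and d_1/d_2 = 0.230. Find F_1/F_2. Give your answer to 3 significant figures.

Wien's law: T_1/T_2 = λ_2/λ_1 = 530/346 = 1.532.
L_1/L_2 = (R_1/R_2)²(T_1/T_2)⁴ = (17.0)²(1.532)⁴ = 1591.
F_1/F_2 = (L_1/L_2)/(d_1/d_2)² = 1591/(0.230)² = 3.008×10^4.

3.01×10^4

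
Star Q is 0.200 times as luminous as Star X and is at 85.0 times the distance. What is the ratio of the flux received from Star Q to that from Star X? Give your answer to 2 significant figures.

2.8×10^-5

F = L/(4πd²), so F_Q/F_X = (L_Q/L_X) / (d_Q/d_X)²
= 0.200 / (85.0)² = 0.200 / 7225 = 2.768×10^-5.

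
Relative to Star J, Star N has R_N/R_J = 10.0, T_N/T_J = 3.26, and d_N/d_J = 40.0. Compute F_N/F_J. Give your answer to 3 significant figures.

L_N/L_J = (R_N/R_J)²(T_N/T_J)⁴ = (10.0)² × (3.26)⁴ = 1.129×10^4.
F_N/F_J = (L_N/L_J)/(d_N/d_J)² = 1.129×10^4 / (40.0)² = 7.059.

7.06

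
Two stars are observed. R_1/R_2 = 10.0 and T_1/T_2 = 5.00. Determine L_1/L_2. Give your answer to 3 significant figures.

6.25×10^4

From the Stefan–Boltzmann law, L ∝ R²T⁴, so
L_1/L_2 = (R_1/R_2)² (T_1/T_2)⁴ = (10.0)² × (5.00)⁴ = 100.0 × 625.0 = 6.250×10^4.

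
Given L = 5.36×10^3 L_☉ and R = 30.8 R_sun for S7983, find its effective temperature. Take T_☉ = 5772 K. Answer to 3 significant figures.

8.90×10^3 K

T/T_☉ = (L/L_☉)^(1/4) / (R/R_☉)^(1/2)
T = 5772 × (5.36×10^3)^(1/4) / √(30.8) = 5772 × 8.556 / 5.550 = 8899 K.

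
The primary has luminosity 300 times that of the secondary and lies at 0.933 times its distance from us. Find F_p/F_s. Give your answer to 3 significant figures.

F = L/(4πd²), so F_p/F_s = (L_p/L_s) / (d_p/d_s)²
= 300 / (0.933)² = 300 / 0.8705 = 344.6.

345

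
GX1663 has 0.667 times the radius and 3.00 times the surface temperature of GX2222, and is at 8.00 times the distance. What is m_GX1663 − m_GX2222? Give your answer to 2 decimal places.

L_GX1663/L_GX2222 = (0.667)²(3.00)⁴ = 36.04.
F_GX1663/F_GX2222 = (L_GX1663/L_GX2222)/(d_GX1663/d_GX2222)² = 36.04/64.00 = 0.5631.
m_GX1663 − m_GX2222 = −2.5 log₁₀(0.5631) = 0.62.

0.62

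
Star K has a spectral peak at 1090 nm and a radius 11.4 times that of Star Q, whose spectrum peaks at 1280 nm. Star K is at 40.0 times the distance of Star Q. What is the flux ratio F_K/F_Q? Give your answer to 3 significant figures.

Wien's law: T_K/T_Q = λ_Q/λ_K = 1280/1090 = 1.174.
L_K/L_Q = (R_K/R_Q)²(T_K/T_Q)⁴ = (11.4)²(1.174)⁴ = 247.1.
F_K/F_Q = (L_K/L_Q)/(d_K/d_Q)² = 247.1/(40.0)² = 0.1545.

0.154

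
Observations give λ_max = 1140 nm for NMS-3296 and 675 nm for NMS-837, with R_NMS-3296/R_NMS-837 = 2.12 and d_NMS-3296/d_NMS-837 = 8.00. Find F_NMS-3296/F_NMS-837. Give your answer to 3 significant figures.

Wien's law: T_NMS-3296/T_NMS-837 = λ_NMS-837/λ_NMS-3296 = 675/1140 = 0.5921.
L_NMS-3296/L_NMS-837 = (R_NMS-3296/R_NMS-837)²(T_NMS-3296/T_NMS-837)⁴ = (2.12)²(0.5921)⁴ = 0.5524.
F_NMS-3296/F_NMS-837 = (L_NMS-3296/L_NMS-837)/(d_NMS-3296/d_NMS-837)² = 0.5524/(8.00)² = 0.008632.

0.00863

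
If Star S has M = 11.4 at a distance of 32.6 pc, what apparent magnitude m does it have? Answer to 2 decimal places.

13.97

m = M + 5 log₁₀(d/10 pc) = 11.4 + 5 log₁₀(32.6/10)
  = 11.4 + 5 × 0.513 = 11.4 + 2.57 = 13.97.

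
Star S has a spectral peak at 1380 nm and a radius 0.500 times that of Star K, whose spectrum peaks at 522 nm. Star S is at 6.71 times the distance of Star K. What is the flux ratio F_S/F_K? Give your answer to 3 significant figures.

Wien's law: T_S/T_K = λ_K/λ_S = 522/1380 = 0.3783.
L_S/L_K = (R_S/R_K)²(T_S/T_K)⁴ = (0.500)²(0.3783)⁴ = 0.005118.
F_S/F_K = (L_S/L_K)/(d_S/d_K)² = 0.005118/(6.71)² = 1.137×10^-4.

1.14×10^-4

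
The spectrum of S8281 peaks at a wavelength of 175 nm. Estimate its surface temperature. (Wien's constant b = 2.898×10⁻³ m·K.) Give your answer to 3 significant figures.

1.66×10^4 K

T = b/λ_max = 2.898×10⁻³ / (175×10⁻⁹) = 1.656×10^4 K.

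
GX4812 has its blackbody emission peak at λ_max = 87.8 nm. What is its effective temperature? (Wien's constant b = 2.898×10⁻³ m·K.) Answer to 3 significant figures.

T = b/λ_max = 2.898×10⁻³ / (87.8×10⁻⁹) = 3.301×10^4 K.

3.30×10^4 K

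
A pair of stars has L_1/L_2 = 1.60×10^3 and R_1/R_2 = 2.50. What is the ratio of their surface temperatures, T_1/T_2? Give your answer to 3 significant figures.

L ∝ R²T⁴ gives T ∝ (L/R²)^(1/4), so
T_1/T_2 = (1.60×10^3 / 2.50²)^(1/4) = (256.0)^(1/4) = 4.000.

4.00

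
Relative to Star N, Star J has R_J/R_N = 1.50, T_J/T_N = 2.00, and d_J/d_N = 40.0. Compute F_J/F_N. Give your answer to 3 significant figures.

L_J/L_N = (R_J/R_N)²(T_J/T_N)⁴ = (1.50)² × (2.00)⁴ = 36.00.
F_J/F_N = (L_J/L_N)/(d_J/d_N)² = 36.00 / (40.0)² = 0.02250.

0.0225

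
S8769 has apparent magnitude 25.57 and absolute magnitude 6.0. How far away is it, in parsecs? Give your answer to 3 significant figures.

8.20×10^4 pc

m − M = 5 log₁₀(d/10 pc)
25.57 − (6.0) = 19.57 = 5 log₁₀(d/10)
d = 10 × 10^(19.57/5) = 10 × 10^3.914 = 8.204×10^4 pc.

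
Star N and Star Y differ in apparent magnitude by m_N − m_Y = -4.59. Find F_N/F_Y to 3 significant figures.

F_N/F_Y = 10^(−(m_N − m_Y)/2.5) = 10^(4.59/2.5) = 10^1.836 = 68.55.

68.5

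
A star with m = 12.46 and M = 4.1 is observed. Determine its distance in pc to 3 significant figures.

m − M = 5 log₁₀(d/10 pc)
12.46 − (4.1) = 8.36 = 5 log₁₀(d/10)
d = 10 × 10^(8.36/5) = 10 × 10^1.672 = 469.9 pc.

470 pc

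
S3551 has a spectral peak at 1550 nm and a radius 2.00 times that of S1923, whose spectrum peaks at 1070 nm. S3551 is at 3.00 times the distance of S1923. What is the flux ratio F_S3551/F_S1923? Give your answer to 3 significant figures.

Wien's law: T_S3551/T_S1923 = λ_S1923/λ_S3551 = 1070/1550 = 0.6903.
L_S3551/L_S1923 = (R_S3551/R_S1923)²(T_S3551/T_S1923)⁴ = (2.00)²(0.6903)⁴ = 0.9084.
F_S3551/F_S1923 = (L_S3551/L_S1923)/(d_S3551/d_S1923)² = 0.9084/(3.00)² = 0.1009.

0.101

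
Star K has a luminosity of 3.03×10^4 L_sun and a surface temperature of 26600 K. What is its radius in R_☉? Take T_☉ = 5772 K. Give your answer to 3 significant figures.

8.20 R_☉

R/R_☉ = √(L/L_☉) / (T/T_☉)² = √(3.03×10^4) / (4.608)²
       = 174.1 / 21.24 = 8.196.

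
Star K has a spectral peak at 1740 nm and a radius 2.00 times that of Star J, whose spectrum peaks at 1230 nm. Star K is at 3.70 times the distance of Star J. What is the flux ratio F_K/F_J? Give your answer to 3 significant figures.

0.0730

Wien's law: T_K/T_J = λ_J/λ_K = 1230/1740 = 0.7069.
L_K/L_J = (R_K/R_J)²(T_K/T_J)⁴ = (2.00)²(0.7069)⁴ = 0.9988.
F_K/F_J = (L_K/L_J)/(d_K/d_J)² = 0.9988/(3.70)² = 0.07296.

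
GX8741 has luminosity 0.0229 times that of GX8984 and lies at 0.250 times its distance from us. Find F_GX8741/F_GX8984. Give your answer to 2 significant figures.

0.37

F = L/(4πd²), so F_GX8741/F_GX8984 = (L_GX8741/L_GX8984) / (d_GX8741/d_GX8984)²
= 0.0229 / (0.250)² = 0.0229 / 0.06250 = 0.3664.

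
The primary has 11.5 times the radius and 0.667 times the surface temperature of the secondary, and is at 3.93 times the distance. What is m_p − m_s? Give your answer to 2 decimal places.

L_p/L_s = (11.5)²(0.667)⁴ = 26.18.
F_p/F_s = (L_p/L_s)/(d_p/d_s)² = 26.18/15.44 = 1.695.
m_p − m_s = −2.5 log₁₀(1.695) = -0.57.

-0.57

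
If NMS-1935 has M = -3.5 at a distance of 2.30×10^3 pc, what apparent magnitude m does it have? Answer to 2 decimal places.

m = M + 5 log₁₀(d/10 pc) = -3.5 + 5 log₁₀(2.30×10^3/10)
  = -3.5 + 5 × 2.362 = -3.5 + 11.81 = 8.31.

8.31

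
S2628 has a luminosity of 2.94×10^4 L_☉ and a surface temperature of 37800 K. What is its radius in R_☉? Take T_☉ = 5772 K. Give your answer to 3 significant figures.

R/R_☉ = √(L/L_☉) / (T/T_☉)² = √(2.94×10^4) / (6.549)²
       = 171.5 / 42.89 = 3.998.

4.00 R_☉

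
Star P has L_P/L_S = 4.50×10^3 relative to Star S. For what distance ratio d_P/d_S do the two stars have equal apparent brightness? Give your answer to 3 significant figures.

Equal flux requires L_P/d_P² = L_S/d_S², so d_P/d_S = √(L_P/L_S)
= √(4.50×10^3) = 67.08.

67.1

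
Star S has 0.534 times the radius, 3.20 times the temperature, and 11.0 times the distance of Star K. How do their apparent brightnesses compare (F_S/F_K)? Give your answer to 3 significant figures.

0.247

L_S/L_K = (R_S/R_K)²(T_S/T_K)⁴ = (0.534)² × (3.20)⁴ = 29.90.
F_S/F_K = (L_S/L_K)/(d_S/d_K)² = 29.90 / (11.0)² = 0.2471.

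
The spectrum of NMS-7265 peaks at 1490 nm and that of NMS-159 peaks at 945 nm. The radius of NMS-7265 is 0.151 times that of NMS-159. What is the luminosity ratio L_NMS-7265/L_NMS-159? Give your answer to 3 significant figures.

Wien's law gives T ∝ 1/λ_max, so T_NMS-7265/T_NMS-159 = λ_NMS-159/λ_NMS-7265 = 945/1490 = 0.6342.
Then L ∝ R²T⁴ gives L_NMS-7265/L_NMS-159 = (0.151)² × (0.6342)⁴ = 0.02280 × 0.1618 = 0.003689.

0.00369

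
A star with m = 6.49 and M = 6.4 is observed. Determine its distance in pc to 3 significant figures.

m − M = 5 log₁₀(d/10 pc)
6.49 − (6.4) = 0.09 = 5 log₁₀(d/10)
d = 10 × 10^(0.09/5) = 10 × 10^0.018 = 10.42 pc.

10.4 pc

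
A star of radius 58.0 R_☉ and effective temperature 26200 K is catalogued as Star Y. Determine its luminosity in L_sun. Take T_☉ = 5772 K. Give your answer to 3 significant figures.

1.43×10^6 L_sun

L/L_☉ = (R/R_☉)² (T/T_☉)⁴ = (58.0)² × (26200/5772)⁴
       = 3364 × (4.539)⁴ = 3364 × 424.5 = 1.428×10^6.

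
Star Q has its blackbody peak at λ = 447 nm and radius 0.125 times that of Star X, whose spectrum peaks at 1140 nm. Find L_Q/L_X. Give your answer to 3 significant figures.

0.661

Wien's law gives T ∝ 1/λ_max, so T_Q/T_X = λ_X/λ_Q = 1140/447 = 2.550.
Then L ∝ R²T⁴ gives L_Q/L_X = (0.125)² × (2.550)⁴ = 0.01562 × 42.30 = 0.6610.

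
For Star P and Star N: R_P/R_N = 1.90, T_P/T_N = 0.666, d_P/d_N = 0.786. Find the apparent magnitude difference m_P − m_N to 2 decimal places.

-0.15

L_P/L_N = (1.90)²(0.666)⁴ = 0.7102.
F_P/F_N = (L_P/L_N)/(d_P/d_N)² = 0.7102/0.6178 = 1.150.
m_P − m_N = −2.5 log₁₀(1.150) = -0.15.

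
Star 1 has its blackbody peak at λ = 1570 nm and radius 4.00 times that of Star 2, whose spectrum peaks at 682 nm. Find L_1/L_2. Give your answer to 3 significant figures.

Wien's law gives T ∝ 1/λ_max, so T_1/T_2 = λ_2/λ_1 = 682/1570 = 0.4344.
Then L ∝ R²T⁴ gives L_1/L_2 = (4.00)² × (0.4344)⁴ = 16.00 × 0.03561 = 0.5697.

0.570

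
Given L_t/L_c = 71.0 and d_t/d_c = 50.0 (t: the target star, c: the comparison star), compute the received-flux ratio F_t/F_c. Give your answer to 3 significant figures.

F = L/(4πd²), so F_t/F_c = (L_t/L_c) / (d_t/d_c)²
= 71.0 / (50.0)² = 71.0 / 2500 = 0.02840.

0.0284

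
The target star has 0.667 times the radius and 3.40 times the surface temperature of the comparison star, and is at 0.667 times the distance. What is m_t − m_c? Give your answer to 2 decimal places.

-5.31

L_t/L_c = (0.667)²(3.40)⁴ = 59.45.
F_t/F_c = (L_t/L_c)/(d_t/d_c)² = 59.45/0.4449 = 133.6.
m_t − m_c = −2.5 log₁₀(133.6) = -5.31.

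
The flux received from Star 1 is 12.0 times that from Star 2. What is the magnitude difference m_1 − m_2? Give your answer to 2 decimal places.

-2.70

m_1 − m_2 = −2.5 log₁₀(F_1/F_2) = −2.5 log₁₀(12.0) = −2.5 × (1.079) = -2.698.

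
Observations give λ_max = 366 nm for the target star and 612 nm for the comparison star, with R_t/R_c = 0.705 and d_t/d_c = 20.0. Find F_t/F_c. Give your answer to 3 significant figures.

0.00971

Wien's law: T_t/T_c = λ_c/λ_t = 612/366 = 1.672.
L_t/L_c = (R_t/R_c)²(T_t/T_c)⁴ = (0.705)²(1.672)⁴ = 3.886.
F_t/F_c = (L_t/L_c)/(d_t/d_c)² = 3.886/(20.0)² = 0.009714.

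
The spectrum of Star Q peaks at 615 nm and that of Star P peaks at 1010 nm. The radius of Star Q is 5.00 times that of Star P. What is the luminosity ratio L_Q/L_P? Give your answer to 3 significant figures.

182

Wien's law gives T ∝ 1/λ_max, so T_Q/T_P = λ_P/λ_Q = 1010/615 = 1.642.
Then L ∝ R²T⁴ gives L_Q/L_P = (5.00)² × (1.642)⁴ = 25.00 × 7.274 = 181.9.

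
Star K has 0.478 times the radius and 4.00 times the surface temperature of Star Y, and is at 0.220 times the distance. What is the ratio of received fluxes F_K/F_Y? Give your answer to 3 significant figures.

1.21×10^3

L_K/L_Y = (R_K/R_Y)²(T_K/T_Y)⁴ = (0.478)² × (4.00)⁴ = 58.49.
F_K/F_Y = (L_K/L_Y)/(d_K/d_Y)² = 58.49 / (0.220)² = 1209.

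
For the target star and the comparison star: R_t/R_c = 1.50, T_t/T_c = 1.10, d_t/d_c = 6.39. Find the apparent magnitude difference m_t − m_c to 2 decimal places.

2.73

L_t/L_c = (1.50)²(1.10)⁴ = 3.294.
F_t/F_c = (L_t/L_c)/(d_t/d_c)² = 3.294/40.83 = 0.08068.
m_t − m_c = −2.5 log₁₀(0.08068) = 2.73.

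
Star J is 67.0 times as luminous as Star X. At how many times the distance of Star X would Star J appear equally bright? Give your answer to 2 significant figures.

8.2

Equal flux requires L_J/d_J² = L_X/d_X², so d_J/d_X = √(L_J/L_X)
= √(67.0) = 8.185.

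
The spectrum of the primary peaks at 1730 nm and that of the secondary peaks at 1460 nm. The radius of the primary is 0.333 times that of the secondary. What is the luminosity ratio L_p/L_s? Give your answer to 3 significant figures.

Wien's law gives T ∝ 1/λ_max, so T_p/T_s = λ_s/λ_p = 1460/1730 = 0.8439.
Then L ∝ R²T⁴ gives L_p/L_s = (0.333)² × (0.8439)⁴ = 0.1109 × 0.5073 = 0.05625.

0.0562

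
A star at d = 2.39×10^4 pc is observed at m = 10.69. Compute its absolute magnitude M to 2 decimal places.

M = m − 5 log₁₀(d/10 pc) = 10.69 − 5 log₁₀(2.39×10^4/10)
  = 10.69 − 5 × 3.378 = 10.69 − 16.89 = -6.20.

-6.20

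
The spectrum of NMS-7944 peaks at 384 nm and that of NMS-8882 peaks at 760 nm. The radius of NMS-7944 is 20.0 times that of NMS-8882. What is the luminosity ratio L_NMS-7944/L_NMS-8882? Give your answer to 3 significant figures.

6.14×10^3

Wien's law gives T ∝ 1/λ_max, so T_NMS-7944/T_NMS-8882 = λ_NMS-8882/λ_NMS-7944 = 760/384 = 1.979.
Then L ∝ R²T⁴ gives L_NMS-7944/L_NMS-8882 = (20.0)² × (1.979)⁴ = 400.0 × 15.34 = 6137.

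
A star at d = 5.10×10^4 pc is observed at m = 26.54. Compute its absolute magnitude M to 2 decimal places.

8.00

M = m − 5 log₁₀(d/10 pc) = 26.54 − 5 log₁₀(5.10×10^4/10)
  = 26.54 − 5 × 3.708 = 26.54 − 18.54 = 8.00.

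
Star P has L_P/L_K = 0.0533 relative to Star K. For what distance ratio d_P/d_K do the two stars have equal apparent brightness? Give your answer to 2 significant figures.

Equal flux requires L_P/d_P² = L_K/d_K², so d_P/d_K = √(L_P/L_K)
= √(0.0533) = 0.2309.

0.23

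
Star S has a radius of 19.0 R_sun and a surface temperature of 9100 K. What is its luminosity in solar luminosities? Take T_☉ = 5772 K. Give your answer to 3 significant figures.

2.23×10^3 solar luminosities

L/L_☉ = (R/R_☉)² (T/T_☉)⁴ = (19.0)² × (9100/5772)⁴
       = 361.0 × (1.577)⁴ = 361.0 × 6.178 = 2230.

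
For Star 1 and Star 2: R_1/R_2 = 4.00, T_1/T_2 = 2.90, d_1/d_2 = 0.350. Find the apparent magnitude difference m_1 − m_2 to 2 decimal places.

-9.91

L_1/L_2 = (4.00)²(2.90)⁴ = 1132.
F_1/F_2 = (L_1/L_2)/(d_1/d_2)² = 1132/0.1225 = 9238.
m_1 − m_2 = −2.5 log₁₀(9238) = -9.91.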